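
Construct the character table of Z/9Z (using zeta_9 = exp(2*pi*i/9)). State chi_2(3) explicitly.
Character table of Z/9Z (irreps indexed chi_0,...,chi_8 with chi_k(m) = zeta_9^(k*m), zeta_9 = exp(2*pi*i/9)):
  irrep \ class  {0} (size 1)  {1} (size 1)    {2} (size 1)    {3} (size 1)    {4} (size 1)    {5} (size 1)    {6} (size 1)    {7} (size 1)    {8} (size 1)  
  chi_0          1             1               1               1               1               1               1               1               1             
  chi_1          1             exp(2*I*pi/9)   exp(4*I*pi/9)   exp(2*I*pi/3)   exp(8*I*pi/9)   exp(-8*I*pi/9)  exp(-2*I*pi/3)  exp(-4*I*pi/9)  exp(-2*I*pi/9)
  chi_2          1             exp(4*I*pi/9)   exp(8*I*pi/9)   exp(-2*I*pi/3)  exp(-2*I*pi/9)  exp(2*I*pi/9)   exp(2*I*pi/3)   exp(-8*I*pi/9)  exp(-4*I*pi/9)
  chi_3          1             exp(2*I*pi/3)   exp(-2*I*pi/3)  1               exp(2*I*pi/3)   exp(-2*I*pi/3)  1               exp(2*I*pi/3)   exp(-2*I*pi/3)
  chi_4          1             exp(8*I*pi/9)   exp(-2*I*pi/9)  exp(2*I*pi/3)   exp(-4*I*pi/9)  exp(4*I*pi/9)   exp(-2*I*pi/3)  exp(2*I*pi/9)   exp(-8*I*pi/9)
  chi_5          1             exp(-8*I*pi/9)  exp(2*I*pi/9)   exp(-2*I*pi/3)  exp(4*I*pi/9)   exp(-4*I*pi/9)  exp(2*I*pi/3)   exp(-2*I*pi/9)  exp(8*I*pi/9) 
  chi_6          1             exp(-2*I*pi/3)  exp(2*I*pi/3)   1               exp(-2*I*pi/3)  exp(2*I*pi/3)   1               exp(-2*I*pi/3)  exp(2*I*pi/3) 
  chi_7          1             exp(-4*I*pi/9)  exp(-8*I*pi/9)  exp(2*I*pi/3)   exp(2*I*pi/9)   exp(-2*I*pi/9)  exp(-2*I*pi/3)  exp(8*I*pi/9)   exp(4*I*pi/9) 
  chi_8          1             exp(-2*I*pi/9)  exp(-4*I*pi/9)  exp(-2*I*pi/3)  exp(-8*I*pi/9)  exp(8*I*pi/9)   exp(2*I*pi/3)   exp(4*I*pi/9)   exp(2*I*pi/9) 

Spot check: chi_2(3) = zeta_9^(2*3) = zeta_9^6 = exp(-2*I*pi/3).

Explanation: Z/9Z is abelian, so all 9 irreducible complex representations are 1-dimensional. They are given by chi_k(m) = zeta_9^(k*m) for k = 0,...,8. Row orthogonality: sum_m chi_k(m) conj(chi_l(m)) = 9 * [k = l].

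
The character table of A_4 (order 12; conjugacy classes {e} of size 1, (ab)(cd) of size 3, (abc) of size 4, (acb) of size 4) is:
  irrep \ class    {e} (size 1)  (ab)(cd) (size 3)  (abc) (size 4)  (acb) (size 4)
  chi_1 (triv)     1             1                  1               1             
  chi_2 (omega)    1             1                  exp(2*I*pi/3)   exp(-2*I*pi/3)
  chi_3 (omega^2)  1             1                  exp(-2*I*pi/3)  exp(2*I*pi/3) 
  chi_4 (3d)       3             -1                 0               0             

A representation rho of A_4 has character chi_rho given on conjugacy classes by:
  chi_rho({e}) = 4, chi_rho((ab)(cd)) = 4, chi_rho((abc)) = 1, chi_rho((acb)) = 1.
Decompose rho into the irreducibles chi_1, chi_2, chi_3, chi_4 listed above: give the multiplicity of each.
Multiplicities: chi_1: 2, chi_2: 1, chi_3: 1, chi_4: 0.

Justification: Use <chi_rho, chi> = (1/|G|) sum_C |C| * chi_rho(C) * conj(chi(C)) with |G| = 12 for each irreducible chi in the table:
  <chi_rho, chi_1> = (1/12)[1*(4)*conj(1) + 3*(4)*conj(1) + 4*(1)*conj(1) + 4*(1)*conj(1)]
      = (1/12)[(4) + (12) + (4) + (4)] = 24/12 = 2
  <chi_rho, chi_2> = (1/12)[1*(4)*conj(1) + 3*(4)*conj(1) + 4*(1)*conj(exp(2*I*pi/3)) + 4*(1)*conj(exp(-2*I*pi/3))]
      = (1/12)[(4) + (12) + (4 + 8*exp(-2*I*pi/3) + 4*exp(2*I*pi/3)) + (4 + 4*exp(-2*I*pi/3) + 8*exp(2*I*pi/3))] = 12/12 = 1
  <chi_rho, chi_3> = (1/12)[1*(4)*conj(1) + 3*(4)*conj(1) + 4*(1)*conj(exp(-2*I*pi/3)) + 4*(1)*conj(exp(2*I*pi/3))]
      = (1/12)[(4) + (12) + (4 + 4*exp(-2*I*pi/3) + 8*exp(2*I*pi/3)) + (4 + 8*exp(-2*I*pi/3) + 4*exp(2*I*pi/3))] = 12/12 = 1
  <chi_rho, chi_4> = (1/12)[1*(4)*conj(3) + 3*(4)*conj(-1) + 4*(1)*conj(0) + 4*(1)*conj(0)]
      = (1/12)[(12) + (-12) + (0) + (0)] = 0/12 = 0
(Exp terms are combined using exp(i*s)*conj(exp(i*t)) = exp(i*(s-t)), and sums of them are collapsed using the identity that for every m > 1 the m distinct m-th roots of unity sum to 0, e.g. 1 + exp(2*I*pi/3) + exp(-2*I*pi/3) = 0.)
Dimension check: dim(rho) = sum (mult * dim) = 2*1 + 1*1 + 1*1 + 0*3 = 4 = chi_rho(e) = 4.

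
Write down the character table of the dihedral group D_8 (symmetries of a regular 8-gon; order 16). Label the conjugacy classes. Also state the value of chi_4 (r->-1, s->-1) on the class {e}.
Conjugacy classes: {e} of size 1, {r^4} of size 1, {r^1, r^7} of size 2, {r^2, r^6} of size 2, {r^3, r^5} of size 2, {s, sr^2, ...} of size 4, {sr, sr^3, ...} of size 4.
Character table:
  irrep \ class              {e} (size 1)  {r^4} (size 1)  {r^1, r^7} (size 2)  {r^2, r^6} (size 2)  {r^3, r^5} (size 2)  {s, sr^2, ...} (size 4)  {sr, sr^3, ...} (size 4)
  chi_1 (triv)               1             1               1                    1                    1                    1                        1                       
  chi_2 (sign: r->1, s->-1)  1             1               1                    1                    1                    -1                       -1                      
  chi_3 (r->-1, s->1)        1             1               -1                   1                    -1                   1                        -1                      
  chi_4 (r->-1, s->-1)       1             1               -1                   1                    -1                   -1                       1                       
  chi_5 (2d, j=1)            2             -2              sqrt(2)              0                    -sqrt(2)             0                        0                       
  chi_6 (2d, j=2)            2             2               0                    -2                   0                    0                        0                       
  chi_7 (2d, j=3)            2             -2              -sqrt(2)             0                    sqrt(2)              0                        0                       

Spot check: chi_4 (r->-1, s->-1) on {e} = 1.

Explanation: D_8 has order 2*8 = 16 with 7 conjugacy classes, hence 7 irreducibles. Sum of squared dims 1 + 1 + 1 + 1 + 4 + 4 + 4 = 16 = |G|. Linear characters come from the abelianisation; the 2-dimensional irreps have character r^k -> 2*cos(2*pi*j*k/8), reflections -> 0.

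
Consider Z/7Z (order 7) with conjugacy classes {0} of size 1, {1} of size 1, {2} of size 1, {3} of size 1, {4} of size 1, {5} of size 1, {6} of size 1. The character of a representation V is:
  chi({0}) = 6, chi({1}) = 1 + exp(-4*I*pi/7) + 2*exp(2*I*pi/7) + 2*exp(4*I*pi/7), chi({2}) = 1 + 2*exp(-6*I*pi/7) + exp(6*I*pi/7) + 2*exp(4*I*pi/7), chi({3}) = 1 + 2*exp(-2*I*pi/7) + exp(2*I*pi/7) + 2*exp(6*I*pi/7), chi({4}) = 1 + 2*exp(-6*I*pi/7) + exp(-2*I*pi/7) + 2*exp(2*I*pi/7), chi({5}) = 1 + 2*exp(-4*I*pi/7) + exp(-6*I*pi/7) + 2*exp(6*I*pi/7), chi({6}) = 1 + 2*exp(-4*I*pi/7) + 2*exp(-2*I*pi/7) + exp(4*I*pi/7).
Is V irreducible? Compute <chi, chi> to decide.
Not irreducible (reducible): <chi, chi> = 10 > 1.

Why: <chi, chi> = (1/|G|) sum_C |C| * |chi(C)|^2 = (1/7)[1*|6|^2 + 1*|1 + exp(-4*I*pi/7) + 2*exp(2*I*pi/7) + 2*exp(4*I*pi/7)|^2 + 1*|1 + 2*exp(-6*I*pi/7) + exp(6*I*pi/7) + 2*exp(4*I*pi/7)|^2 + 1*|1 + 2*exp(-2*I*pi/7) + exp(2*I*pi/7) + 2*exp(6*I*pi/7)|^2 + 1*|1 + 2*exp(-6*I*pi/7) + exp(-2*I*pi/7) + 2*exp(2*I*pi/7)|^2 + 1*|1 + 2*exp(-4*I*pi/7) + exp(-6*I*pi/7) + 2*exp(6*I*pi/7)|^2 + 1*|1 + 2*exp(-4*I*pi/7) + 2*exp(-2*I*pi/7) + exp(4*I*pi/7)|^2]
  = (1/7)[(36) + (10 + 6*exp(-2*I*pi/7) + 3*exp(-4*I*pi/7) + 4*exp(-6*I*pi/7) + 4*exp(6*I*pi/7) + 3*exp(4*I*pi/7) + 6*exp(2*I*pi/7)) + (10 + 6*exp(-4*I*pi/7) + 4*exp(-2*I*pi/7) + 3*exp(-6*I*pi/7) + 3*exp(6*I*pi/7) + 4*exp(2*I*pi/7) + 6*exp(4*I*pi/7)) + (10 + 4*exp(-4*I*pi/7) + 6*exp(-6*I*pi/7) + 3*exp(-2*I*pi/7) + 3*exp(2*I*pi/7) + 6*exp(6*I*pi/7) + 4*exp(4*I*pi/7)) + (10 + 4*exp(-4*I*pi/7) + 6*exp(-6*I*pi/7) + 3*exp(-2*I*pi/7) + 3*exp(2*I*pi/7) + 6*exp(6*I*pi/7) + 4*exp(4*I*pi/7)) + (10 + 6*exp(-4*I*pi/7) + 4*exp(-2*I*pi/7) + 3*exp(-6*I*pi/7) + 3*exp(6*I*pi/7) + 4*exp(2*I*pi/7) + 6*exp(4*I*pi/7)) + (10 + 6*exp(-2*I*pi/7) + 3*exp(-4*I*pi/7) + 4*exp(-6*I*pi/7) + 4*exp(6*I*pi/7) + 3*exp(4*I*pi/7) + 6*exp(2*I*pi/7))] = 70/7 = 10.
(Exp terms are combined using exp(i*s)*conj(exp(i*t)) = exp(i*(s-t)), and sums of them are collapsed using the identity that for every m > 1 the m distinct m-th roots of unity sum to 0, e.g. 1 + exp(2*I*pi/3) + exp(-2*I*pi/3) = 0.)
A character is irreducible iff <chi, chi> = 1, so this representation is reducible.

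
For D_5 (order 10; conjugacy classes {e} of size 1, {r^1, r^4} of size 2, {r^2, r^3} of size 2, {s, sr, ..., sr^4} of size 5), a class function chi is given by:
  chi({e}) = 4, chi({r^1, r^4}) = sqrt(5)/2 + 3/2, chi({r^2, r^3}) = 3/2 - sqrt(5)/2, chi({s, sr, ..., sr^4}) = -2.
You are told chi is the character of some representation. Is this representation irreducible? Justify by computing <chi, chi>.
Not irreducible (reducible): <chi, chi> = 5 > 1.

Reasoning: <chi, chi> = (1/|G|) sum_C |C| * |chi(C)|^2 = (1/10)[1*|4|^2 + 2*|sqrt(5)/2 + 3/2|^2 + 2*|3/2 - sqrt(5)/2|^2 + 5*|-2|^2]
  = (1/10)[(16) + (3*sqrt(5) + 7) + (7 - 3*sqrt(5)) + (20)] = 50/10 = 5.
A character is irreducible iff <chi, chi> = 1, so this representation is reducible.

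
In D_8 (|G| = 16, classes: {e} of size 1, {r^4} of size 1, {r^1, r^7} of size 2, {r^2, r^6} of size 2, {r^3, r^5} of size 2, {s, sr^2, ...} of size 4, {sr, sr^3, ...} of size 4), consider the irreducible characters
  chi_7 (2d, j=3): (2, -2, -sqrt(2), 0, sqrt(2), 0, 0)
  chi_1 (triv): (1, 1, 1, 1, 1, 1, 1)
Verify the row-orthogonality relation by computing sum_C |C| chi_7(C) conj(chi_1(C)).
Sum = 0; so <chi_7, chi_1> = 0 (distinct irreducibles are orthogonal).

Explanation: Compute term by term over conjugacy classes (|C| * chi_7(C) * conj(chi_1(C))):
  1*(2)*conj(1) + 1*(-2)*conj(1) + 2*(-sqrt(2))*conj(1) + 2*(0)*conj(1) + 2*(sqrt(2))*conj(1) + 4*(0)*conj(1) + 4*(0)*conj(1)
  = (2) + (-2) + (-2*sqrt(2)) + (0) + (2*sqrt(2)) + (0) + (0)
  = 0.
Dividing by |G| = 16 gives 0/16 = 0, matching the row-orthogonality relation <chi_7, chi_1> = [chi_7 = chi_1].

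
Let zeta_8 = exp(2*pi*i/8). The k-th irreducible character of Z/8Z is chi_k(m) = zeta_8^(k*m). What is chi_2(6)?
chi_2(6) = zeta_8^12 = -1

Argument: chi_2(6) = zeta_8^(2*6) = zeta_8^12. Since zeta_8^8 = 1, this equals zeta_8^4 = exp(2*pi*i*4/8) = -1.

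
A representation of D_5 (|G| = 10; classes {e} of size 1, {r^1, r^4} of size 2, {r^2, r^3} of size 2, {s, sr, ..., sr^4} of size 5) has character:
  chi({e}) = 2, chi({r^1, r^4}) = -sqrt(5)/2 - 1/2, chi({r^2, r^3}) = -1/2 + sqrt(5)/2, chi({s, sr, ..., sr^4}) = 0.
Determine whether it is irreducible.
Irreducible: <chi, chi> = 1.

Explanation: <chi, chi> = (1/|G|) sum_C |C| * |chi(C)|^2 = (1/10)[1*|2|^2 + 2*|-sqrt(5)/2 - 1/2|^2 + 2*|-1/2 + sqrt(5)/2|^2 + 5*|0|^2]
  = (1/10)[(4) + (sqrt(5) + 3) + (3 - sqrt(5)) + (0)] = 10/10 = 1.
A character is irreducible iff <chi, chi> = 1, so this representation is irreducible.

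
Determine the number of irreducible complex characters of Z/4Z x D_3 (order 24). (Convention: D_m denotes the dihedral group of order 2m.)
12

Justification: The number of irreducible complex representations of a finite group equals its number of conjugacy classes. For a direct product, #classes(G x H) = #classes(G) * #classes(H). Z/4Z has 4 classes (abelian), D_3 has 3 classes, so 4 * 3 = 12, so Z/4Z x D_3 (order 24) has exactly 12 irreducible complex representations.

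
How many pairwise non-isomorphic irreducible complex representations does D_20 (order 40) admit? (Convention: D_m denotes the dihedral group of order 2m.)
13

Working: The number of irreducible complex representations of a finite group equals its number of conjugacy classes. D_20 has 13 conjugacy classes (n/2 + 3 for n even), so D_20 (order 40) has exactly 13 irreducible complex representations.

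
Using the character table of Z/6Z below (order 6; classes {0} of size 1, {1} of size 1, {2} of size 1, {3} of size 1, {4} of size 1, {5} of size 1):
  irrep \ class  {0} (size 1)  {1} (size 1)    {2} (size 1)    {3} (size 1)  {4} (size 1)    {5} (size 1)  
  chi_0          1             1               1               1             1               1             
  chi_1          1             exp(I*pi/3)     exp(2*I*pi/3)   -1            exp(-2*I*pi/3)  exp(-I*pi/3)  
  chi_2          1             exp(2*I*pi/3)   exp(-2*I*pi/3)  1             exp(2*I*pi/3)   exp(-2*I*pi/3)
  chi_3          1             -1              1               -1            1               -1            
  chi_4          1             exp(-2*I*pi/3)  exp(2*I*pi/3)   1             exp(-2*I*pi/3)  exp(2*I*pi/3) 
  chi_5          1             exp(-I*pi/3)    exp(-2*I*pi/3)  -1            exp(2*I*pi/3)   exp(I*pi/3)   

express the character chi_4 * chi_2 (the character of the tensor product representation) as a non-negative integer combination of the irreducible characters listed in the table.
chi_4 tensor chi_2 = chi_0 (all other irreducibles have multiplicity 0).

Reasoning: The character of a tensor product is the pointwise product (chi_4 * chi_2)(C) = chi_4(C) * chi_2(C):
  {0}: (1)*(1), {1}: (exp(-2*I*pi/3))*(exp(2*I*pi/3)), {2}: (exp(2*I*pi/3))*(exp(-2*I*pi/3)), {3}: (1)*(1), {4}: (exp(-2*I*pi/3))*(exp(2*I*pi/3)), {5}: (exp(2*I*pi/3))*(exp(-2*I*pi/3))
so (chi_4 * chi_2) takes values
  {0} -> 1, {1} -> 1, {2} -> 1, {3} -> 1, {4} -> 1, {5} -> 1.
Now take the inner product of this character with each irreducible chi from the table, <chi_4*chi_2, chi> = (1/6) sum_C |C| (chi_4*chi_2)(C) conj(chi(C)):
  <chi_4*chi_2, chi_0> = (1/6)[1*(1)*conj(1) + 1*(1)*conj(1) + 1*(1)*conj(1) + 1*(1)*conj(1) + 1*(1)*conj(1) + 1*(1)*conj(1)]
      = (1/6)[(1) + (1) + (1) + (1) + (1) + (1)] = 6/6 = 1
  <chi_4*chi_2, chi_1> = (1/6)[1*(1)*conj(1) + 1*(1)*conj(exp(I*pi/3)) + 1*(1)*conj(exp(2*I*pi/3)) + 1*(1)*conj(-1) + 1*(1)*conj(exp(-2*I*pi/3)) + 1*(1)*conj(exp(-I*pi/3))]
      = (1/6)[(1) + (exp(-I*pi/3)) + (exp(-2*I*pi/3)) + (-1) + (exp(2*I*pi/3)) + (exp(I*pi/3))] = 0/6 = 0
  <chi_4*chi_2, chi_2> = (1/6)[1*(1)*conj(1) + 1*(1)*conj(exp(2*I*pi/3)) + 1*(1)*conj(exp(-2*I*pi/3)) + 1*(1)*conj(1) + 1*(1)*conj(exp(2*I*pi/3)) + 1*(1)*conj(exp(-2*I*pi/3))]
      = (1/6)[(1) + (exp(-2*I*pi/3)) + (exp(2*I*pi/3)) + (1) + (exp(-2*I*pi/3)) + (exp(2*I*pi/3))] = 0/6 = 0
  <chi_4*chi_2, chi_3> = (1/6)[1*(1)*conj(1) + 1*(1)*conj(-1) + 1*(1)*conj(1) + 1*(1)*conj(-1) + 1*(1)*conj(1) + 1*(1)*conj(-1)]
      = (1/6)[(1) + (-1) + (1) + (-1) + (1) + (-1)] = 0/6 = 0
  <chi_4*chi_2, chi_4> = (1/6)[1*(1)*conj(1) + 1*(1)*conj(exp(-2*I*pi/3)) + 1*(1)*conj(exp(2*I*pi/3)) + 1*(1)*conj(1) + 1*(1)*conj(exp(-2*I*pi/3)) + 1*(1)*conj(exp(2*I*pi/3))]
      = (1/6)[(1) + (exp(2*I*pi/3)) + (exp(-2*I*pi/3)) + (1) + (exp(2*I*pi/3)) + (exp(-2*I*pi/3))] = 0/6 = 0
  <chi_4*chi_2, chi_5> = (1/6)[1*(1)*conj(1) + 1*(1)*conj(exp(-I*pi/3)) + 1*(1)*conj(exp(-2*I*pi/3)) + 1*(1)*conj(-1) + 1*(1)*conj(exp(2*I*pi/3)) + 1*(1)*conj(exp(I*pi/3))]
      = (1/6)[(1) + (exp(I*pi/3)) + (exp(2*I*pi/3)) + (-1) + (exp(-2*I*pi/3)) + (exp(-I*pi/3))] = 0/6 = 0
(Exp terms are combined using exp(i*s)*conj(exp(i*t)) = exp(i*(s-t)), and sums of them are collapsed using the identity that for every m > 1 the m distinct m-th roots of unity sum to 0, e.g. 1 + exp(2*I*pi/3) + exp(-2*I*pi/3) = 0.)
Hence the multiplicities are chi_0: 1. Dimension check: dim(chi_4)*dim(chi_2) = 1*1 = 1 and sum (mult * dim) = 1*1 = 1.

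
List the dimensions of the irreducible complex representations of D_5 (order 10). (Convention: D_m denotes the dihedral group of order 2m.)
Dimensions: 1, 1, 2, 2

Explanation: There are 4 irreducibles (= number of conjugacy classes). Their dimensions d_i satisfy sum d_i^2 = |G| = 10: 1 + 1 + 4 + 4 = 10.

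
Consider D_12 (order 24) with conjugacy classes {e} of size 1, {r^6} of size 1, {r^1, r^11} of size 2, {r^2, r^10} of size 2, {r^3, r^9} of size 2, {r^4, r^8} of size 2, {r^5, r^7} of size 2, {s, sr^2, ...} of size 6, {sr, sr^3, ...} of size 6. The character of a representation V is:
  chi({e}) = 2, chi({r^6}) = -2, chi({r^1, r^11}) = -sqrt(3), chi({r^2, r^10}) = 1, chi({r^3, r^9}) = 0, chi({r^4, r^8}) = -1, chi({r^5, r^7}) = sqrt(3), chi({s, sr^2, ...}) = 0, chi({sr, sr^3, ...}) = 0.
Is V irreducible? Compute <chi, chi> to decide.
Irreducible: <chi, chi> = 1.

Justification: <chi, chi> = (1/|G|) sum_C |C| * |chi(C)|^2 = (1/24)[1*|2|^2 + 1*|-2|^2 + 2*|-sqrt(3)|^2 + 2*|1|^2 + 2*|0|^2 + 2*|-1|^2 + 2*|sqrt(3)|^2 + 6*|0|^2 + 6*|0|^2]
  = (1/24)[(4) + (4) + (6) + (2) + (0) + (2) + (6) + (0) + (0)] = 24/24 = 1.
A character is irreducible iff <chi, chi> = 1, so this representation is irreducible.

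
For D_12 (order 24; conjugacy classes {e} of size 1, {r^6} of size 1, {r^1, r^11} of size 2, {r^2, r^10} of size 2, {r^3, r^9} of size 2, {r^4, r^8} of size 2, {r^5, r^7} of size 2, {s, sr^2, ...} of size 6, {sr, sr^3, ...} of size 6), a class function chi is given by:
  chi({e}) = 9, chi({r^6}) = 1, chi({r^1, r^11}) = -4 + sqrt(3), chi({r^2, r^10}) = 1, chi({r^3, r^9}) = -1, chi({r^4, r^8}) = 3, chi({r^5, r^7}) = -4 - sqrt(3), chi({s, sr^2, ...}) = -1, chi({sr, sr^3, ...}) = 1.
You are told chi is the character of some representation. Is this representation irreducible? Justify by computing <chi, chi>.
Not irreducible (reducible): <chi, chi> = 8 > 1.

Working: <chi, chi> = (1/|G|) sum_C |C| * |chi(C)|^2 = (1/24)[1*|9|^2 + 1*|1|^2 + 2*|-4 + sqrt(3)|^2 + 2*|1|^2 + 2*|-1|^2 + 2*|3|^2 + 2*|-4 - sqrt(3)|^2 + 6*|-1|^2 + 6*|1|^2]
  = (1/24)[(81) + (1) + (38 - 16*sqrt(3)) + (2) + (2) + (18) + (16*sqrt(3) + 38) + (6) + (6)] = 192/24 = 8.
A character is irreducible iff <chi, chi> = 1, so this representation is reducible.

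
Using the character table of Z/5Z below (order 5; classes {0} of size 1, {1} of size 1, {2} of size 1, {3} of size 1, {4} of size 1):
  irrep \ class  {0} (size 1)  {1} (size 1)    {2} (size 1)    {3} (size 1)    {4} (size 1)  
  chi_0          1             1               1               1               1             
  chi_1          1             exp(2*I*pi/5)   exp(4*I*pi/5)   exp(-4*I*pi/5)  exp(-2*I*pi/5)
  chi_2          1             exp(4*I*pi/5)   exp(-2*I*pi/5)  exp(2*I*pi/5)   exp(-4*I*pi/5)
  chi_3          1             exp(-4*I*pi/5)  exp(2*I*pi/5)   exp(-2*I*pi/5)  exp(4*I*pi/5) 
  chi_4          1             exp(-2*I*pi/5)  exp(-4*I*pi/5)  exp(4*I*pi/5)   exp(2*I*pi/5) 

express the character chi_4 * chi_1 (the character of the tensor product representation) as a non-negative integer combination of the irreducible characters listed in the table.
chi_4 tensor chi_1 = chi_0 (all other irreducibles have multiplicity 0).

Details: The character of a tensor product is the pointwise product (chi_4 * chi_1)(C) = chi_4(C) * chi_1(C):
  {0}: (1)*(1), {1}: (exp(-2*I*pi/5))*(exp(2*I*pi/5)), {2}: (exp(-4*I*pi/5))*(exp(4*I*pi/5)), {3}: (exp(4*I*pi/5))*(exp(-4*I*pi/5)), {4}: (exp(2*I*pi/5))*(exp(-2*I*pi/5))
so (chi_4 * chi_1) takes values
  {0} -> 1, {1} -> 1, {2} -> 1, {3} -> 1, {4} -> 1.
Now take the inner product of this character with each irreducible chi from the table, <chi_4*chi_1, chi> = (1/5) sum_C |C| (chi_4*chi_1)(C) conj(chi(C)):
  <chi_4*chi_1, chi_0> = (1/5)[1*(1)*conj(1) + 1*(1)*conj(1) + 1*(1)*conj(1) + 1*(1)*conj(1) + 1*(1)*conj(1)]
      = (1/5)[(1) + (1) + (1) + (1) + (1)] = 5/5 = 1
  <chi_4*chi_1, chi_1> = (1/5)[1*(1)*conj(1) + 1*(1)*conj(exp(2*I*pi/5)) + 1*(1)*conj(exp(4*I*pi/5)) + 1*(1)*conj(exp(-4*I*pi/5)) + 1*(1)*conj(exp(-2*I*pi/5))]
      = (1/5)[(1) + (exp(-2*I*pi/5)) + (exp(-4*I*pi/5)) + (exp(4*I*pi/5)) + (exp(2*I*pi/5))] = 0/5 = 0
  <chi_4*chi_1, chi_2> = (1/5)[1*(1)*conj(1) + 1*(1)*conj(exp(4*I*pi/5)) + 1*(1)*conj(exp(-2*I*pi/5)) + 1*(1)*conj(exp(2*I*pi/5)) + 1*(1)*conj(exp(-4*I*pi/5))]
      = (1/5)[(1) + (exp(-4*I*pi/5)) + (exp(2*I*pi/5)) + (exp(-2*I*pi/5)) + (exp(4*I*pi/5))] = 0/5 = 0
  <chi_4*chi_1, chi_3> = (1/5)[1*(1)*conj(1) + 1*(1)*conj(exp(-4*I*pi/5)) + 1*(1)*conj(exp(2*I*pi/5)) + 1*(1)*conj(exp(-2*I*pi/5)) + 1*(1)*conj(exp(4*I*pi/5))]
      = (1/5)[(1) + (exp(4*I*pi/5)) + (exp(-2*I*pi/5)) + (exp(2*I*pi/5)) + (exp(-4*I*pi/5))] = 0/5 = 0
  <chi_4*chi_1, chi_4> = (1/5)[1*(1)*conj(1) + 1*(1)*conj(exp(-2*I*pi/5)) + 1*(1)*conj(exp(-4*I*pi/5)) + 1*(1)*conj(exp(4*I*pi/5)) + 1*(1)*conj(exp(2*I*pi/5))]
      = (1/5)[(1) + (exp(2*I*pi/5)) + (exp(4*I*pi/5)) + (exp(-4*I*pi/5)) + (exp(-2*I*pi/5))] = 0/5 = 0
(Exp terms are combined using exp(i*s)*conj(exp(i*t)) = exp(i*(s-t)), and sums of them are collapsed using the identity that for every m > 1 the m distinct m-th roots of unity sum to 0, e.g. 1 + exp(2*I*pi/3) + exp(-2*I*pi/3) = 0.)
Hence the multiplicities are chi_0: 1. Dimension check: dim(chi_4)*dim(chi_1) = 1*1 = 1 and sum (mult * dim) = 1*1 = 1.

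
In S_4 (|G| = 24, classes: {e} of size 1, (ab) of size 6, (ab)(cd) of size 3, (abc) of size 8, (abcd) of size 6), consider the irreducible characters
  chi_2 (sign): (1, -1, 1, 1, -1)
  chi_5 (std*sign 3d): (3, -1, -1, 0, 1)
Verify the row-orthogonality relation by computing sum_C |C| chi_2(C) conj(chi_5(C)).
Sum = 0; so <chi_2, chi_5> = 0 (distinct irreducibles are orthogonal).

Details: Compute term by term over conjugacy classes (|C| * chi_2(C) * conj(chi_5(C))):
  1*(1)*conj(3) + 6*(-1)*conj(-1) + 3*(1)*conj(-1) + 8*(1)*conj(0) + 6*(-1)*conj(1)
  = (3) + (6) + (-3) + (0) + (-6)
  = 0.
Dividing by |G| = 24 gives 0/24 = 0, matching the row-orthogonality relation <chi_2, chi_5> = [chi_2 = chi_5].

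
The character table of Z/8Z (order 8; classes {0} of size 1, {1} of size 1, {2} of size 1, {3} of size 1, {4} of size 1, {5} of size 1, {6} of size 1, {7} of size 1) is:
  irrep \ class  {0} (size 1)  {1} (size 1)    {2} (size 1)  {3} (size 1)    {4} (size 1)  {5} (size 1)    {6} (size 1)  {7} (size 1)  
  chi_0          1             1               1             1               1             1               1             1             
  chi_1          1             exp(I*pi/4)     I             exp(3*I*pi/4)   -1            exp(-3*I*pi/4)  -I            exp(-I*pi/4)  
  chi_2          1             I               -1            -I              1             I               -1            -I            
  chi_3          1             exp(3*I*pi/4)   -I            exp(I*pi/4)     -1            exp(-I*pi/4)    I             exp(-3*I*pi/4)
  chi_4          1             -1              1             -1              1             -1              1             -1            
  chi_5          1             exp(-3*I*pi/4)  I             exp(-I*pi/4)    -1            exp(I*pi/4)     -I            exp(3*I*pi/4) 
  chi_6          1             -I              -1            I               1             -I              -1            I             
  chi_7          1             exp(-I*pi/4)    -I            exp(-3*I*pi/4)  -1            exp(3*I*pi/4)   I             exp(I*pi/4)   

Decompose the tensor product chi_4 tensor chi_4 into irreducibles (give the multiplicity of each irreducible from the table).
chi_4 tensor chi_4 = chi_0 (all other irreducibles have multiplicity 0).

Why: The character of a tensor product is the pointwise product (chi_4 * chi_4)(C) = chi_4(C) * chi_4(C):
  {0}: (1)*(1), {1}: (-1)*(-1), {2}: (1)*(1), {3}: (-1)*(-1), {4}: (1)*(1), {5}: (-1)*(-1), {6}: (1)*(1), {7}: (-1)*(-1)
so (chi_4 * chi_4) takes values
  {0} -> 1, {1} -> 1, {2} -> 1, {3} -> 1, {4} -> 1, {5} -> 1, {6} -> 1, {7} -> 1.
Now take the inner product of this character with each irreducible chi from the table, <chi_4*chi_4, chi> = (1/8) sum_C |C| (chi_4*chi_4)(C) conj(chi(C)):
  <chi_4*chi_4, chi_0> = (1/8)[1*(1)*conj(1) + 1*(1)*conj(1) + 1*(1)*conj(1) + 1*(1)*conj(1) + 1*(1)*conj(1) + 1*(1)*conj(1) + 1*(1)*conj(1) + 1*(1)*conj(1)]
      = (1/8)[(1) + (1) + (1) + (1) + (1) + (1) + (1) + (1)] = 8/8 = 1
  <chi_4*chi_4, chi_1> = (1/8)[1*(1)*conj(1) + 1*(1)*conj(exp(I*pi/4)) + 1*(1)*conj(I) + 1*(1)*conj(exp(3*I*pi/4)) + 1*(1)*conj(-1) + 1*(1)*conj(exp(-3*I*pi/4)) + 1*(1)*conj(-I) + 1*(1)*conj(exp(-I*pi/4))]
      = (1/8)[(1) + (exp(-I*pi/4)) + (-I) + (exp(-3*I*pi/4)) + (-1) + (exp(3*I*pi/4)) + (I) + (exp(I*pi/4))] = 0/8 = 0
  <chi_4*chi_4, chi_2> = (1/8)[1*(1)*conj(1) + 1*(1)*conj(I) + 1*(1)*conj(-1) + 1*(1)*conj(-I) + 1*(1)*conj(1) + 1*(1)*conj(I) + 1*(1)*conj(-1) + 1*(1)*conj(-I)]
      = (1/8)[(1) + (-I) + (-1) + (I) + (1) + (-I) + (-1) + (I)] = 0/8 = 0
  <chi_4*chi_4, chi_3> = (1/8)[1*(1)*conj(1) + 1*(1)*conj(exp(3*I*pi/4)) + 1*(1)*conj(-I) + 1*(1)*conj(exp(I*pi/4)) + 1*(1)*conj(-1) + 1*(1)*conj(exp(-I*pi/4)) + 1*(1)*conj(I) + 1*(1)*conj(exp(-3*I*pi/4))]
      = (1/8)[(1) + (exp(-3*I*pi/4)) + (I) + (exp(-I*pi/4)) + (-1) + (exp(I*pi/4)) + (-I) + (exp(3*I*pi/4))] = 0/8 = 0
  <chi_4*chi_4, chi_4> = (1/8)[1*(1)*conj(1) + 1*(1)*conj(-1) + 1*(1)*conj(1) + 1*(1)*conj(-1) + 1*(1)*conj(1) + 1*(1)*conj(-1) + 1*(1)*conj(1) + 1*(1)*conj(-1)]
      = (1/8)[(1) + (-1) + (1) + (-1) + (1) + (-1) + (1) + (-1)] = 0/8 = 0
  <chi_4*chi_4, chi_5> = (1/8)[1*(1)*conj(1) + 1*(1)*conj(exp(-3*I*pi/4)) + 1*(1)*conj(I) + 1*(1)*conj(exp(-I*pi/4)) + 1*(1)*conj(-1) + 1*(1)*conj(exp(I*pi/4)) + 1*(1)*conj(-I) + 1*(1)*conj(exp(3*I*pi/4))]
      = (1/8)[(1) + (exp(3*I*pi/4)) + (-I) + (exp(I*pi/4)) + (-1) + (exp(-I*pi/4)) + (I) + (exp(-3*I*pi/4))] = 0/8 = 0
  <chi_4*chi_4, chi_6> = (1/8)[1*(1)*conj(1) + 1*(1)*conj(-I) + 1*(1)*conj(-1) + 1*(1)*conj(I) + 1*(1)*conj(1) + 1*(1)*conj(-I) + 1*(1)*conj(-1) + 1*(1)*conj(I)]
      = (1/8)[(1) + (I) + (-1) + (-I) + (1) + (I) + (-1) + (-I)] = 0/8 = 0
  <chi_4*chi_4, chi_7> = (1/8)[1*(1)*conj(1) + 1*(1)*conj(exp(-I*pi/4)) + 1*(1)*conj(-I) + 1*(1)*conj(exp(-3*I*pi/4)) + 1*(1)*conj(-1) + 1*(1)*conj(exp(3*I*pi/4)) + 1*(1)*conj(I) + 1*(1)*conj(exp(I*pi/4))]
      = (1/8)[(1) + (exp(I*pi/4)) + (I) + (exp(3*I*pi/4)) + (-1) + (exp(-3*I*pi/4)) + (-I) + (exp(-I*pi/4))] = 0/8 = 0
(Exp terms are combined using exp(i*s)*conj(exp(i*t)) = exp(i*(s-t)), and sums of them are collapsed using the identity that for every m > 1 the m distinct m-th roots of unity sum to 0, e.g. 1 + exp(2*I*pi/3) + exp(-2*I*pi/3) = 0.)
Hence the multiplicities are chi_0: 1. Dimension check: dim(chi_4)*dim(chi_4) = 1*1 = 1 and sum (mult * dim) = 1*1 = 1.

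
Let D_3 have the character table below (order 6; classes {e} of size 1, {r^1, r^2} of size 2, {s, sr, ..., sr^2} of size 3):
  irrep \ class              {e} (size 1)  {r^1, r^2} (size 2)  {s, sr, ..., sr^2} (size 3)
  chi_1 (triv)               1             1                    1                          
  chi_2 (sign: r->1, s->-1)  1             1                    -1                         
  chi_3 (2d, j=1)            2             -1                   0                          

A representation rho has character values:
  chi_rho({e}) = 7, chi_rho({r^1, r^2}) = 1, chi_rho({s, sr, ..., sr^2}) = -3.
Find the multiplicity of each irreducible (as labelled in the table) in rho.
Multiplicities: chi_1: 0, chi_2: 3, chi_3: 2.

Why: Use <chi_rho, chi> = (1/|G|) sum_C |C| * chi_rho(C) * conj(chi(C)) with |G| = 6 for each irreducible chi in the table:
  <chi_rho, chi_1> = (1/6)[1*(7)*conj(1) + 2*(1)*conj(1) + 3*(-3)*conj(1)]
      = (1/6)[(7) + (2) + (-9)] = 0/6 = 0
  <chi_rho, chi_2> = (1/6)[1*(7)*conj(1) + 2*(1)*conj(1) + 3*(-3)*conj(-1)]
      = (1/6)[(7) + (2) + (9)] = 18/6 = 3
  <chi_rho, chi_3> = (1/6)[1*(7)*conj(2) + 2*(1)*conj(-1) + 3*(-3)*conj(0)]
      = (1/6)[(14) + (-2) + (0)] = 12/6 = 2
Dimension check: dim(rho) = sum (mult * dim) = 0*1 + 3*1 + 2*2 = 7 = chi_rho(e) = 7.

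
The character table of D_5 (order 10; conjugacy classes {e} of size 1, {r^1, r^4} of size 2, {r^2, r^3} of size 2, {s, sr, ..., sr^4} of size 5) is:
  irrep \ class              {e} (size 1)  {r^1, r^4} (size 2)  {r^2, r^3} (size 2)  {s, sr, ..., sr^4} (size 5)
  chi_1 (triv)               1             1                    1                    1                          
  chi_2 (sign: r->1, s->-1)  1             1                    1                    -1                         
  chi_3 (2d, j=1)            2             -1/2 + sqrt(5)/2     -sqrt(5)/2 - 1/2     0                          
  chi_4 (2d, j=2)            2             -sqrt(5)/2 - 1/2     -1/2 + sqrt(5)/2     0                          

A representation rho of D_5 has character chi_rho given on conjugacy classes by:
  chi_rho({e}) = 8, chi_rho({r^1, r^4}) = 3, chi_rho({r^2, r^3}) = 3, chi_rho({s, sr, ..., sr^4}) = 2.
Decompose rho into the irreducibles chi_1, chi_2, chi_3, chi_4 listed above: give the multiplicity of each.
Multiplicities: chi_1: 3, chi_2: 1, chi_3: 1, chi_4: 1.

Working: Use <chi_rho, chi> = (1/|G|) sum_C |C| * chi_rho(C) * conj(chi(C)) with |G| = 10 for each irreducible chi in the table:
  <chi_rho, chi_1> = (1/10)[1*(8)*conj(1) + 2*(3)*conj(1) + 2*(3)*conj(1) + 5*(2)*conj(1)]
      = (1/10)[(8) + (6) + (6) + (10)] = 30/10 = 3
  <chi_rho, chi_2> = (1/10)[1*(8)*conj(1) + 2*(3)*conj(1) + 2*(3)*conj(1) + 5*(2)*conj(-1)]
      = (1/10)[(8) + (6) + (6) + (-10)] = 10/10 = 1
  <chi_rho, chi_3> = (1/10)[1*(8)*conj(2) + 2*(3)*conj(-1/2 + sqrt(5)/2) + 2*(3)*conj(-sqrt(5)/2 - 1/2) + 5*(2)*conj(0)]
      = (1/10)[(16) + (-3 + 3*sqrt(5)) + (-3*sqrt(5) - 3) + (0)] = 10/10 = 1
  <chi_rho, chi_4> = (1/10)[1*(8)*conj(2) + 2*(3)*conj(-sqrt(5)/2 - 1/2) + 2*(3)*conj(-1/2 + sqrt(5)/2) + 5*(2)*conj(0)]
      = (1/10)[(16) + (-3*sqrt(5) - 3) + (-3 + 3*sqrt(5)) + (0)] = 10/10 = 1
Dimension check: dim(rho) = sum (mult * dim) = 3*1 + 1*1 + 1*2 + 1*2 = 8 = chi_rho(e) = 8.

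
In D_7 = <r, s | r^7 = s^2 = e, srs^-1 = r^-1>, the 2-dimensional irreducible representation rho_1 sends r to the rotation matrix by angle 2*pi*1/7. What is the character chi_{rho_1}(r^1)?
chi_{rho_1}(r^1) = 2*cos(2*pi*1*1/7) = 2*cos(2*pi/7)

rho_1(r^1) is rotation by angle 2*pi*1*1/7, whose trace is 2*cos(2*pi*1*1/7) = 2*cos(2*pi/7).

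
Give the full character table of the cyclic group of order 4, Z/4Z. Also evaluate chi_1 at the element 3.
Character table of Z/4Z (irreps indexed chi_0,...,chi_3 with chi_k(m) = zeta_4^(k*m), zeta_4 = exp(2*pi*i/4)):
  irrep \ class  {0} (size 1)  {1} (size 1)  {2} (size 1)  {3} (size 1)
  chi_0          1             1             1             1           
  chi_1          1             I             -1            -I          
  chi_2          1             -1            1             -1          
  chi_3          1             -I            -1            I           

Spot check: chi_1(3) = zeta_4^(1*3) = zeta_4^3 = -I.

Why: Z/4Z is abelian, so all 4 irreducible complex representations are 1-dimensional. They are given by chi_k(m) = zeta_4^(k*m) for k = 0,...,3. Row orthogonality: sum_m chi_k(m) conj(chi_l(m)) = 4 * [k = l].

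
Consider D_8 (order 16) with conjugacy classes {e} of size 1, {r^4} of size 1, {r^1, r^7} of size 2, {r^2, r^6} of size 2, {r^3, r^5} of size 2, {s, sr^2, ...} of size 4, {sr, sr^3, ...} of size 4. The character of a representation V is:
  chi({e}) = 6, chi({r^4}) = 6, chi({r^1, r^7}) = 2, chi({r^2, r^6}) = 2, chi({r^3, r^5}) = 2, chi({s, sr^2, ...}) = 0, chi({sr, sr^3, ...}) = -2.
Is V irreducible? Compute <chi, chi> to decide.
Not irreducible (reducible): <chi, chi> = 7 > 1.

Working: <chi, chi> = (1/|G|) sum_C |C| * |chi(C)|^2 = (1/16)[1*|6|^2 + 1*|6|^2 + 2*|2|^2 + 2*|2|^2 + 2*|2|^2 + 4*|0|^2 + 4*|-2|^2]
  = (1/16)[(36) + (36) + (8) + (8) + (8) + (0) + (16)] = 112/16 = 7.
A character is irreducible iff <chi, chi> = 1, so this representation is reducible.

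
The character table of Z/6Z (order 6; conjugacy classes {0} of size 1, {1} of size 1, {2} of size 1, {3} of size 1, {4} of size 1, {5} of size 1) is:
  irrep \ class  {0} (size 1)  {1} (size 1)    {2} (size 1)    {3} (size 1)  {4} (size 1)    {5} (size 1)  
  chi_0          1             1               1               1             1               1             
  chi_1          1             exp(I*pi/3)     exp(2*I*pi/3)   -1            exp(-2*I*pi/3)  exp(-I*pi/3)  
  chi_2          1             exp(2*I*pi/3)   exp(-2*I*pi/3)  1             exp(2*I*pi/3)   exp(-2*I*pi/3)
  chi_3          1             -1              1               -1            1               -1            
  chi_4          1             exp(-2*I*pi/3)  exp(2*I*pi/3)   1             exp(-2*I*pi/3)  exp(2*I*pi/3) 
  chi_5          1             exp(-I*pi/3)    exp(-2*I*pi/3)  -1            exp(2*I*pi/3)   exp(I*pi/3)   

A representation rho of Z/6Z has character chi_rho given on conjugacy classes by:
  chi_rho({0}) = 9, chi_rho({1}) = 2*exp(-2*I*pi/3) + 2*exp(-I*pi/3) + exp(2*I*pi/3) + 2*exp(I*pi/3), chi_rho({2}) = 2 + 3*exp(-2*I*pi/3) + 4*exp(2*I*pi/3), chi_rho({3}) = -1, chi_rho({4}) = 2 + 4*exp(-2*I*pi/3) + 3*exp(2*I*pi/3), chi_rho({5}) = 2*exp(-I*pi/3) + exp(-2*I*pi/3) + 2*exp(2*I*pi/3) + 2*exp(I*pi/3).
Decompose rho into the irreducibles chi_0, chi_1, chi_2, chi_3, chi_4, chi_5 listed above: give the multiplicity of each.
Multiplicities: chi_0: 1, chi_1: 2, chi_2: 1, chi_3: 1, chi_4: 2, chi_5: 2.

Working: Use <chi_rho, chi> = (1/|G|) sum_C |C| * chi_rho(C) * conj(chi(C)) with |G| = 6 for each irreducible chi in the table:
  <chi_rho, chi_0> = (1/6)[1*(9)*conj(1) + 1*(2*exp(-2*I*pi/3) + 2*exp(-I*pi/3) + exp(2*I*pi/3) + 2*exp(I*pi/3))*conj(1) + 1*(2 + 3*exp(-2*I*pi/3) + 4*exp(2*I*pi/3))*conj(1) + 1*(-1)*conj(1) + 1*(2 + 4*exp(-2*I*pi/3) + 3*exp(2*I*pi/3))*conj(1) + 1*(2*exp(-I*pi/3) + exp(-2*I*pi/3) + 2*exp(2*I*pi/3) + 2*exp(I*pi/3))*conj(1)]
      = (1/6)[(9) + (2*exp(-2*I*pi/3) + 2*exp(-I*pi/3) + exp(2*I*pi/3) + 2*exp(I*pi/3)) + (2 + 3*exp(-2*I*pi/3) + 4*exp(2*I*pi/3)) + (-1) + (2 + 4*exp(-2*I*pi/3) + 3*exp(2*I*pi/3)) + (2*exp(-I*pi/3) + exp(-2*I*pi/3) + 2*exp(2*I*pi/3) + 2*exp(I*pi/3))] = 6/6 = 1
  <chi_rho, chi_1> = (1/6)[1*(9)*conj(1) + 1*(2*exp(-2*I*pi/3) + 2*exp(-I*pi/3) + exp(2*I*pi/3) + 2*exp(I*pi/3))*conj(exp(I*pi/3)) + 1*(2 + 3*exp(-2*I*pi/3) + 4*exp(2*I*pi/3))*conj(exp(2*I*pi/3)) + 1*(-1)*conj(-1) + 1*(2 + 4*exp(-2*I*pi/3) + 3*exp(2*I*pi/3))*conj(exp(-2*I*pi/3)) + 1*(2*exp(-I*pi/3) + exp(-2*I*pi/3) + 2*exp(2*I*pi/3) + 2*exp(I*pi/3))*conj(exp(-I*pi/3))]
      = (1/6)[(9) + (2*exp(-2*I*pi/3) + exp(I*pi/3)) + (4 + 2*exp(-2*I*pi/3) + 3*exp(2*I*pi/3)) + (1) + (4 + 3*exp(-2*I*pi/3) + 2*exp(2*I*pi/3)) + (exp(-I*pi/3) + 2*exp(2*I*pi/3))] = 12/6 = 2
  <chi_rho, chi_2> = (1/6)[1*(9)*conj(1) + 1*(2*exp(-2*I*pi/3) + 2*exp(-I*pi/3) + exp(2*I*pi/3) + 2*exp(I*pi/3))*conj(exp(2*I*pi/3)) + 1*(2 + 3*exp(-2*I*pi/3) + 4*exp(2*I*pi/3))*conj(exp(-2*I*pi/3)) + 1*(-1)*conj(1) + 1*(2 + 4*exp(-2*I*pi/3) + 3*exp(2*I*pi/3))*conj(exp(2*I*pi/3)) + 1*(2*exp(-I*pi/3) + exp(-2*I*pi/3) + 2*exp(2*I*pi/3) + 2*exp(I*pi/3))*conj(exp(-2*I*pi/3))]
      = (1/6)[(9) + (-1) + (3 + 4*exp(-2*I*pi/3) + 2*exp(2*I*pi/3)) + (-1) + (3 + 2*exp(-2*I*pi/3) + 4*exp(2*I*pi/3)) + (-1)] = 6/6 = 1
  <chi_rho, chi_3> = (1/6)[1*(9)*conj(1) + 1*(2*exp(-2*I*pi/3) + 2*exp(-I*pi/3) + exp(2*I*pi/3) + 2*exp(I*pi/3))*conj(-1) + 1*(2 + 3*exp(-2*I*pi/3) + 4*exp(2*I*pi/3))*conj(1) + 1*(-1)*conj(-1) + 1*(2 + 4*exp(-2*I*pi/3) + 3*exp(2*I*pi/3))*conj(1) + 1*(2*exp(-I*pi/3) + exp(-2*I*pi/3) + 2*exp(2*I*pi/3) + 2*exp(I*pi/3))*conj(-1)]
      = (1/6)[(9) + (-2*exp(I*pi/3) - exp(2*I*pi/3) - 2*exp(-I*pi/3) - 2*exp(-2*I*pi/3)) + (2 + 3*exp(-2*I*pi/3) + 4*exp(2*I*pi/3)) + (1) + (2 + 4*exp(-2*I*pi/3) + 3*exp(2*I*pi/3)) + (-2*exp(I*pi/3) - 2*exp(2*I*pi/3) - exp(-2*I*pi/3) - 2*exp(-I*pi/3))] = 6/6 = 1
  <chi_rho, chi_4> = (1/6)[1*(9)*conj(1) + 1*(2*exp(-2*I*pi/3) + 2*exp(-I*pi/3) + exp(2*I*pi/3) + 2*exp(I*pi/3))*conj(exp(-2*I*pi/3)) + 1*(2 + 3*exp(-2*I*pi/3) + 4*exp(2*I*pi/3))*conj(exp(2*I*pi/3)) + 1*(-1)*conj(1) + 1*(2 + 4*exp(-2*I*pi/3) + 3*exp(2*I*pi/3))*conj(exp(-2*I*pi/3)) + 1*(2*exp(-I*pi/3) + exp(-2*I*pi/3) + 2*exp(2*I*pi/3) + 2*exp(I*pi/3))*conj(exp(2*I*pi/3))]
      = (1/6)[(9) + (exp(-2*I*pi/3) + 2*exp(I*pi/3)) + (4 + 2*exp(-2*I*pi/3) + 3*exp(2*I*pi/3)) + (-1) + (4 + 3*exp(-2*I*pi/3) + 2*exp(2*I*pi/3)) + (2*exp(-I*pi/3) + exp(2*I*pi/3))] = 12/6 = 2
  <chi_rho, chi_5> = (1/6)[1*(9)*conj(1) + 1*(2*exp(-2*I*pi/3) + 2*exp(-I*pi/3) + exp(2*I*pi/3) + 2*exp(I*pi/3))*conj(exp(-I*pi/3)) + 1*(2 + 3*exp(-2*I*pi/3) + 4*exp(2*I*pi/3))*conj(exp(-2*I*pi/3)) + 1*(-1)*conj(-1) + 1*(2 + 4*exp(-2*I*pi/3) + 3*exp(2*I*pi/3))*conj(exp(2*I*pi/3)) + 1*(2*exp(-I*pi/3) + exp(-2*I*pi/3) + 2*exp(2*I*pi/3) + 2*exp(I*pi/3))*conj(exp(I*pi/3))]
      = (1/6)[(9) + (1) + (3 + 4*exp(-2*I*pi/3) + 2*exp(2*I*pi/3)) + (1) + (3 + 2*exp(-2*I*pi/3) + 4*exp(2*I*pi/3)) + (1)] = 12/6 = 2
(Exp terms are combined using exp(i*s)*conj(exp(i*t)) = exp(i*(s-t)), and sums of them are collapsed using the identity that for every m > 1 the m distinct m-th roots of unity sum to 0, e.g. 1 + exp(2*I*pi/3) + exp(-2*I*pi/3) = 0.)
Dimension check: dim(rho) = sum (mult * dim) = 1*1 + 2*1 + 1*1 + 1*1 + 2*1 + 2*1 = 9 = chi_rho(e) = 9.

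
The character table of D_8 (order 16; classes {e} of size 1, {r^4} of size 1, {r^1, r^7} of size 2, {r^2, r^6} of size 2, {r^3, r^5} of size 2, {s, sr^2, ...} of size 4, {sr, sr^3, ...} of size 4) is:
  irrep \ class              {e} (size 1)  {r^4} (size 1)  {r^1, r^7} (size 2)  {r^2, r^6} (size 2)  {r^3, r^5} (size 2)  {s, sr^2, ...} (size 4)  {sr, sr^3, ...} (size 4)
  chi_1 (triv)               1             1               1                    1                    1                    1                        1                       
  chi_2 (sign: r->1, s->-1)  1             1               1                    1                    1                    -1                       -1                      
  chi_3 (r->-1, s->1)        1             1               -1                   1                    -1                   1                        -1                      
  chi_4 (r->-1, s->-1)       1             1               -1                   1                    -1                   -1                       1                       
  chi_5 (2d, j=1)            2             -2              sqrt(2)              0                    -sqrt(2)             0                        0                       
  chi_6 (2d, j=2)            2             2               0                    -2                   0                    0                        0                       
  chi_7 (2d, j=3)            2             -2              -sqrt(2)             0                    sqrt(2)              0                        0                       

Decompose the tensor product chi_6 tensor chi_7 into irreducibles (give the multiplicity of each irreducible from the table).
chi_6 tensor chi_7 = chi_5 + chi_7 (all other irreducibles have multiplicity 0).

Working: The character of a tensor product is the pointwise product (chi_6 * chi_7)(C) = chi_6(C) * chi_7(C):
  {e}: (2)*(2), {r^4}: (2)*(-2), {r^1, r^7}: (0)*(-sqrt(2)), {r^2, r^6}: (-2)*(0), {r^3, r^5}: (0)*(sqrt(2)), {s, sr^2, ...}: (0)*(0), {sr, sr^3, ...}: (0)*(0)
so (chi_6 * chi_7) takes values
  {e} -> 4, {r^4} -> -4, {r^1, r^7} -> 0, {r^2, r^6} -> 0, {r^3, r^5} -> 0, {s, sr^2, ...} -> 0, {sr, sr^3, ...} -> 0.
Now take the inner product of this character with each irreducible chi from the table, <chi_6*chi_7, chi> = (1/16) sum_C |C| (chi_6*chi_7)(C) conj(chi(C)):
  <chi_6*chi_7, chi_1> = (1/16)[1*(4)*conj(1) + 1*(-4)*conj(1) + 2*(0)*conj(1) + 2*(0)*conj(1) + 2*(0)*conj(1) + 4*(0)*conj(1) + 4*(0)*conj(1)]
      = (1/16)[(4) + (-4) + (0) + (0) + (0) + (0) + (0)] = 0/16 = 0
  <chi_6*chi_7, chi_2> = (1/16)[1*(4)*conj(1) + 1*(-4)*conj(1) + 2*(0)*conj(1) + 2*(0)*conj(1) + 2*(0)*conj(1) + 4*(0)*conj(-1) + 4*(0)*conj(-1)]
      = (1/16)[(4) + (-4) + (0) + (0) + (0) + (0) + (0)] = 0/16 = 0
  <chi_6*chi_7, chi_3> = (1/16)[1*(4)*conj(1) + 1*(-4)*conj(1) + 2*(0)*conj(-1) + 2*(0)*conj(1) + 2*(0)*conj(-1) + 4*(0)*conj(1) + 4*(0)*conj(-1)]
      = (1/16)[(4) + (-4) + (0) + (0) + (0) + (0) + (0)] = 0/16 = 0
  <chi_6*chi_7, chi_4> = (1/16)[1*(4)*conj(1) + 1*(-4)*conj(1) + 2*(0)*conj(-1) + 2*(0)*conj(1) + 2*(0)*conj(-1) + 4*(0)*conj(-1) + 4*(0)*conj(1)]
      = (1/16)[(4) + (-4) + (0) + (0) + (0) + (0) + (0)] = 0/16 = 0
  <chi_6*chi_7, chi_5> = (1/16)[1*(4)*conj(2) + 1*(-4)*conj(-2) + 2*(0)*conj(sqrt(2)) + 2*(0)*conj(0) + 2*(0)*conj(-sqrt(2)) + 4*(0)*conj(0) + 4*(0)*conj(0)]
      = (1/16)[(8) + (8) + (0) + (0) + (0) + (0) + (0)] = 16/16 = 1
  <chi_6*chi_7, chi_6> = (1/16)[1*(4)*conj(2) + 1*(-4)*conj(2) + 2*(0)*conj(0) + 2*(0)*conj(-2) + 2*(0)*conj(0) + 4*(0)*conj(0) + 4*(0)*conj(0)]
      = (1/16)[(8) + (-8) + (0) + (0) + (0) + (0) + (0)] = 0/16 = 0
  <chi_6*chi_7, chi_7> = (1/16)[1*(4)*conj(2) + 1*(-4)*conj(-2) + 2*(0)*conj(-sqrt(2)) + 2*(0)*conj(0) + 2*(0)*conj(sqrt(2)) + 4*(0)*conj(0) + 4*(0)*conj(0)]
      = (1/16)[(8) + (8) + (0) + (0) + (0) + (0) + (0)] = 16/16 = 1
Hence the multiplicities are chi_5: 1, chi_7: 1. Dimension check: dim(chi_6)*dim(chi_7) = 2*2 = 4 and sum (mult * dim) = 1*2 + 1*2 = 4.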